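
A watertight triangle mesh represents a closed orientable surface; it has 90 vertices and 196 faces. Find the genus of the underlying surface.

5

Every face is a triangle, so 2E = 3·196 = 588, giving E = 294.
χ = V − E + F = 90 − 294 + 196 = -8.
For a closed orientable surface χ = 2 − 2g, so g = (2 − (-8))/2 = 5.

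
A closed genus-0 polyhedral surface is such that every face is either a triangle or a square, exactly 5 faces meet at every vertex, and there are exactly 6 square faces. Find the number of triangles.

32

Let x be the number of triangles; then F = 6 + x.
Edge–face incidences: 2E = 4·6 + 3·x = 24 + 3x.
Every vertex has degree 5, so 5V = 2E.
Euler: V − E + F = 2 ⇒ (2E)/5 − E + (6 + x) = 2.
Multiply by 10: 2·(2E) − 5·(2E) + 10·(6 + x) = 20, i.e. 60 + 10x − 3·(24 + 3x) = 20.
Collecting terms: x − 12 = 20, so x = 32.
Then 2E = 24 + 3·32 = 120, so E = 60, V = 2E/5 = 24, F = 6 + 32 = 38.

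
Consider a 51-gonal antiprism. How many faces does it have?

104

An antiprism on an n-gon has two n-gon caps and 2n triangles: V = 2·51 = 102, E = 4·51 = 204, F = 2·51 + 2 = 104.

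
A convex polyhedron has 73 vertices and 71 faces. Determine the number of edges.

142

Here V − E + F = 2.
E = V + F − (2) = 73 + 71 − (2) = 142.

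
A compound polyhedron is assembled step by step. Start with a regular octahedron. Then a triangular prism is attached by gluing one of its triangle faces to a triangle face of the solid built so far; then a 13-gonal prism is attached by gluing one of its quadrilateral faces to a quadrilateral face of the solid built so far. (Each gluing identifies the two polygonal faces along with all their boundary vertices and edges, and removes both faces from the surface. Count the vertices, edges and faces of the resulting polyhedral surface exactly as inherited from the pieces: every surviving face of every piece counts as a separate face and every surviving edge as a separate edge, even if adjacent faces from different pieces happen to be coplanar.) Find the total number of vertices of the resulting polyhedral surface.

A regular octahedron: V=6, E=12, F=8.
Attach a triangular prism (V=6, E=9, F=5) along a 3-gon: merge 3 vertices and 3 edges, delete both glued faces → V=9, E=18, F=11.
Attach a 13-gonal prism (V=26, E=39, F=15) along a 4-gon: merge 4 vertices and 4 edges, delete both glued faces → V=31, E=53, F=24.
Check: V − E + F = 31 − 53 + 24 = 2.

31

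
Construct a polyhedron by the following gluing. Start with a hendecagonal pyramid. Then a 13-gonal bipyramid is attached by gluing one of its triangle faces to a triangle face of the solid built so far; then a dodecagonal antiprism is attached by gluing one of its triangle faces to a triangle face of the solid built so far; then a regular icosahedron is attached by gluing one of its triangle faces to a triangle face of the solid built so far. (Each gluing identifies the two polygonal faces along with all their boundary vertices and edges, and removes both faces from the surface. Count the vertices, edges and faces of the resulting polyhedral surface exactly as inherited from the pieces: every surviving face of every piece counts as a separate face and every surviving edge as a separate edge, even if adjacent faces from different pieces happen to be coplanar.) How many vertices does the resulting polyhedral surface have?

A hendecagonal pyramid: V=12, E=22, F=12.
Attach a 13-gonal bipyramid (V=15, E=39, F=26) along a 3-gon: merge 3 vertices and 3 edges, delete both glued faces → V=24, E=58, F=36.
Attach a dodecagonal antiprism (V=24, E=48, F=26) along a 3-gon: merge 3 vertices and 3 edges, delete both glued faces → V=45, E=103, F=60.
Attach a regular icosahedron (V=12, E=30, F=20) along a 3-gon: merge 3 vertices and 3 edges, delete both glued faces → V=54, E=130, F=78.
Check: V − E + F = 54 − 130 + 78 = 2.

54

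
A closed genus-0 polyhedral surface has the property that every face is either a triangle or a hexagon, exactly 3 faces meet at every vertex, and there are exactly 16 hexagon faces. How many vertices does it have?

Let x be the number of triangles; then F = 16 + x.
Edge–face incidences: 2E = 6·16 + 3·x = 96 + 3x.
Every vertex has degree 3, so 3V = 2E.
Euler: V − E + F = 2 ⇒ (2E)/3 − E + (16 + x) = 2.
Multiply by 6: 2·(2E) − 3·(2E) + 6·(16 + x) = 12, i.e. 96 + 6x − (96 + 3x) = 12.
Collecting terms: 3x = 12, so x = 4.
Then 2E = 96 + 3·4 = 108, so E = 54, V = 2E/3 = 36, F = 16 + 4 = 20.

36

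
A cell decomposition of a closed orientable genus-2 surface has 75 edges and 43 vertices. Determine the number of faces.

For a closed orientable surface of genus 2, χ = 2 − 2·2 = -2.
F = -2 − V + E = -2 − 43 + 75 = 30.

30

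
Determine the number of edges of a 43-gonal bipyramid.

129

A bipyramid over an n-gon has 2n triangular faces and n + 2 vertices: V = 43 + 2 = 45, E = 3·43 = 129, F = 2·43 = 86.
Check: V − E + F = 45 − 129 + 86 = 2.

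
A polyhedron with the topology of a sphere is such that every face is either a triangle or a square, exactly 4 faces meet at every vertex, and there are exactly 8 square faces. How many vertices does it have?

Let x be the number of triangles; then F = 8 + x.
Edge–face incidences: 2E = 4·8 + 3·x = 32 + 3x.
Every vertex has degree 4, so 4V = 2E.
Euler: V − E + F = 2 ⇒ (2E)/4 − E + (8 + x) = 2.
Multiply by 8: 2·(2E) − 4·(2E) + 8·(8 + x) = 16, i.e. 64 + 8x − 2·(32 + 3x) = 16.
Collecting terms: 2x = 16, so x = 8.
Then 2E = 32 + 3·8 = 56, so E = 28, V = 2E/4 = 14, F = 8 + 8 = 16.

14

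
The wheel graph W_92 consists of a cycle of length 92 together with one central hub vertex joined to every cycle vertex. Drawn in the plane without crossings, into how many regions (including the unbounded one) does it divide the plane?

W_92 has V = 92 + 1 = 93 vertices and E = 2·92 = 184 edges.
By Euler's formula F = 2 − V + E = 2 − 93 + 184 = 93.

93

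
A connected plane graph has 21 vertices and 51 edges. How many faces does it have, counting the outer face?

Euler's formula for a connected plane graph: V − E + F = 2, so F = 2 − 21 + 51 = 32.

32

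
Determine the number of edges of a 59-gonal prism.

A prism on an n-gon has two n-gon bases and n rectangular sides: V = 2·59 = 118, E = 3·59 = 177, F = 59 + 2 = 61.
Check: V − E + F = 118 − 177 + 61 = 2.

177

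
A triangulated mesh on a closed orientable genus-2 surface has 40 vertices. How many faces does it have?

84

χ = 2 − 2·2 = -2, and every face is a triangle so 3F = 2E.
V − E + F = -2 with E = 3F/2 gives 40 − (3/2 − 1)·F = -2, so F = 84 and E = 126.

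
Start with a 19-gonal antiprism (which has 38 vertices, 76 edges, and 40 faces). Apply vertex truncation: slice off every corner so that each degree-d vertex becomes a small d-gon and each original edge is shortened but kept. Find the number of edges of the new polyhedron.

Truncation replaces each original edge-end by a new vertex, so V′ = 2E = 152.
Each original edge survives, and each old vertex of degree d contributes d new edges; summing degrees gives Σd = 2E, so E′ = E + 2E = 3E = 228.
Each original face survives and each original vertex becomes one new face: F′ = F + V = 78.

228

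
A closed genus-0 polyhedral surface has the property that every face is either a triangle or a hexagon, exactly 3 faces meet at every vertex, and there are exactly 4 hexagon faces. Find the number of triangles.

Let x be the number of triangles; then F = 4 + x.
Edge–face incidences: 2E = 6·4 + 3·x = 24 + 3x.
Every vertex has degree 3, so 3V = 2E.
Euler: V − E + F = 2 ⇒ (2E)/3 − E + (4 + x) = 2.
Multiply by 6: 2·(2E) − 3·(2E) + 6·(4 + x) = 12, i.e. 24 + 6x − (24 + 3x) = 12.
Collecting terms: 3x = 12, so x = 4.
Then 2E = 24 + 3·4 = 36, so E = 18, V = 2E/3 = 12, F = 4 + 4 = 8.

4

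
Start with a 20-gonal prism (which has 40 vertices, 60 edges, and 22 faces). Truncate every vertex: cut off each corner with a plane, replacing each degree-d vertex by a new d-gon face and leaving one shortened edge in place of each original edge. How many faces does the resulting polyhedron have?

Truncation replaces each original edge-end by a new vertex, so V′ = 2E = 120.
Each original edge survives, and each old vertex of degree d contributes d new edges; summing degrees gives Σd = 2E, so E′ = E + 2E = 3E = 180.
Each original face survives and each original vertex becomes one new face: F′ = F + V = 62.

62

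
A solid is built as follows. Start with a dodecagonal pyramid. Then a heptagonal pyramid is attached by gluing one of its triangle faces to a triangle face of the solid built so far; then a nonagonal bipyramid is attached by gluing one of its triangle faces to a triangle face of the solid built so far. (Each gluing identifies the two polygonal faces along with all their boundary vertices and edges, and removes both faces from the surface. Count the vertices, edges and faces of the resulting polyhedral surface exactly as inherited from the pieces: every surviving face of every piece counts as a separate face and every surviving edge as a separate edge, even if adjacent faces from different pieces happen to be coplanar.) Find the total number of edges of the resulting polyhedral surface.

A dodecagonal pyramid: V=13, E=24, F=13.
Attach a heptagonal pyramid (V=8, E=14, F=8) along a 3-gon: merge 3 vertices and 3 edges, delete both glued faces → V=18, E=35, F=19.
Attach a nonagonal bipyramid (V=11, E=27, F=18) along a 3-gon: merge 3 vertices and 3 edges, delete both glued faces → V=26, E=59, F=35.
Check: V − E + F = 26 − 59 + 35 = 2.

59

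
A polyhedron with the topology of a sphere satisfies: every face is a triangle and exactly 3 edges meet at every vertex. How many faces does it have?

Each face has 3 edges and each edge borders two faces, so 2E = 3F.
Each vertex has degree 3, so 3V = 2E and hence V = 3F/3.
Euler: V − E + F = 2 ⇒ (3F/3) − (3F/2) + F = 2.
Multiply by 6: (6 − 9 + 6)F = 12, i.e. 3F = 12.
So F = 4, E = 3·4/2 = 6, V = 3·4/3 = 4.

4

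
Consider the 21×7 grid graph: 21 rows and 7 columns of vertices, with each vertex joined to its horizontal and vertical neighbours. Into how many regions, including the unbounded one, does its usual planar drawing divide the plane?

121

The grid has V = 21·7 = 147 vertices and E = 21·6 + 7·20 = 266 edges.
F = 2 − V + E = 2 − 147 + 266 = 121.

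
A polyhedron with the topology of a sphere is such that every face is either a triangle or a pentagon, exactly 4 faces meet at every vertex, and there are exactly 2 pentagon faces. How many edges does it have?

20

Let x be the number of triangles; then F = 2 + x.
Edge–face incidences: 2E = 5·2 + 3·x = 10 + 3x.
Every vertex has degree 4, so 4V = 2E.
Euler: V − E + F = 2 ⇒ (2E)/4 − E + (2 + x) = 2.
Multiply by 8: 2·(2E) − 4·(2E) + 8·(2 + x) = 16, i.e. 16 + 8x − 2·(10 + 3x) = 16.
Collecting terms: 2x − 4 = 16, so 2x = 20, so x = 10.
Then 2E = 10 + 3·10 = 40, so E = 20, V = 2E/4 = 10, F = 2 + 10 = 12.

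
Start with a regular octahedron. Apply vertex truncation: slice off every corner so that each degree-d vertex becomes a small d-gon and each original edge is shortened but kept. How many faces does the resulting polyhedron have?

The base solid has V = 6, E = 12, F = 8.
Truncation replaces each original edge-end by a new vertex, so V′ = 2E = 24.
Each original edge survives, and each old vertex of degree d contributes d new edges; summing degrees gives Σd = 2E, so E′ = E + 2E = 3E = 36.
Each original face survives and each original vertex becomes one new face: F′ = F + V = 14.

14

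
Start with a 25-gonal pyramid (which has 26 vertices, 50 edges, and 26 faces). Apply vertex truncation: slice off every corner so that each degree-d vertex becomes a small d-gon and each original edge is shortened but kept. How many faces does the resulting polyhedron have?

Truncation replaces each original edge-end by a new vertex, so V′ = 2E = 100.
Each original edge survives, and each old vertex of degree d contributes d new edges; summing degrees gives Σd = 2E, so E′ = E + 2E = 3E = 150.
Each original face survives and each original vertex becomes one new face: F′ = F + V = 52.

52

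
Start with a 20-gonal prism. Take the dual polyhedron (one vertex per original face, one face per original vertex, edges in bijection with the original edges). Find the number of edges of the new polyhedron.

The base solid has V = 40, E = 60, F = 22.
The dual swaps V and F and preserves E: V′ = F = 22, E′ = E = 60, F′ = V = 40.

60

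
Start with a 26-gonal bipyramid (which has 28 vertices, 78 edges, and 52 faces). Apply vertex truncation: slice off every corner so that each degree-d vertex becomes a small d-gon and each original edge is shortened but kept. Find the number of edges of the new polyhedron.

Truncation replaces each original edge-end by a new vertex, so V′ = 2E = 156.
Each original edge survives, and each old vertex of degree d contributes d new edges; summing degrees gives Σd = 2E, so E′ = E + 2E = 3E = 234.
Each original face survives and each original vertex becomes one new face: F′ = F + V = 80.

234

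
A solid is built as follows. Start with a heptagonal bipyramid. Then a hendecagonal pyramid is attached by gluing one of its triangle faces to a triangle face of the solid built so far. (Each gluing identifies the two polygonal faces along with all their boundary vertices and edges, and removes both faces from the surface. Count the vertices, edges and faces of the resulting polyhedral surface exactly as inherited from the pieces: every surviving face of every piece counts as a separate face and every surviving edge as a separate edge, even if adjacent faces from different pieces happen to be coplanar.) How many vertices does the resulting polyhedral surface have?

A heptagonal bipyramid: V=9, E=21, F=14.
Attach a hendecagonal pyramid (V=12, E=22, F=12) along a 3-gon: merge 3 vertices and 3 edges, delete both glued faces → V=18, E=40, F=24.
Check: V − E + F = 18 − 40 + 24 = 2.

18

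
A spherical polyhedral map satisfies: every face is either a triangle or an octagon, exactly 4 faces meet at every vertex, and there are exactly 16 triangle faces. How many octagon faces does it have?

2

Let x be the number of octagons; then F = 16 + x.
Edge–face incidences: 2E = 3·16 + 8·x = 48 + 8x.
Every vertex has degree 4, so 4V = 2E.
Euler: V − E + F = 2 ⇒ (2E)/4 − E + (16 + x) = 2.
Multiply by 8: 2·(2E) − 4·(2E) + 8·(16 + x) = 16, i.e. 128 + 8x − 2·(48 + 8x) = 16.
Collecting terms: −8x + 32 = 16, so −8x = −16, so x = 2.
Then 2E = 48 + 8·2 = 64, so E = 32, V = 2E/4 = 16, F = 16 + 2 = 18.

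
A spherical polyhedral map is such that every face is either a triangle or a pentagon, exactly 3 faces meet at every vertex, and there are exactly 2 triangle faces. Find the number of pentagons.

Let x be the number of pentagons; then F = 2 + x.
Edge–face incidences: 2E = 3·2 + 5·x = 6 + 5x.
Every vertex has degree 3, so 3V = 2E.
Euler: V − E + F = 2 ⇒ (2E)/3 − E + (2 + x) = 2.
Multiply by 6: 2·(2E) − 3·(2E) + 6·(2 + x) = 12, i.e. 12 + 6x − (6 + 5x) = 12.
Collecting terms: x + 6 = 12, so x = 6.
Then 2E = 6 + 5·6 = 36, so E = 18, V = 2E/3 = 12, F = 2 + 6 = 8.

6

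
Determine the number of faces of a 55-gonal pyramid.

A pyramid on an n-gon base has one n-gon and n triangles: V = 55 + 1 = 56, E = 2·55 = 110, F = 55 + 1 = 56.
Check: V − E + F = 56 − 110 + 56 = 2.

56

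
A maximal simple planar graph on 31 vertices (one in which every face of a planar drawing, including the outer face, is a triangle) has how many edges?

87

In a plane triangulation 3F = 2E and V − E + F = 2, so E = 3V − 6 = 3·31 − 6 = 87.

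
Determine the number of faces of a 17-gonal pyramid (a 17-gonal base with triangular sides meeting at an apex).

A pyramid on an n-gon base has one n-gon and n triangles: V = 17 + 1 = 18, E = 2·17 = 34, F = 17 + 1 = 18.
Check: V − E + F = 18 − 34 + 18 = 2.

18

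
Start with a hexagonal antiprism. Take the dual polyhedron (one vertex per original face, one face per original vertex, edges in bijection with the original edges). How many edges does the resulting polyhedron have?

24

The base solid has V = 12, E = 24, F = 14.
The dual swaps V and F and preserves E: V′ = F = 14, E′ = E = 24, F′ = V = 12.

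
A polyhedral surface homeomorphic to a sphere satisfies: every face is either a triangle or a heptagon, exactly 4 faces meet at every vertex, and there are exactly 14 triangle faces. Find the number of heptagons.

Let x be the number of heptagons; then F = 14 + x.
Edge–face incidences: 2E = 3·14 + 7·x = 42 + 7x.
Every vertex has degree 4, so 4V = 2E.
Euler: V − E + F = 2 ⇒ (2E)/4 − E + (14 + x) = 2.
Multiply by 8: 2·(2E) − 4·(2E) + 8·(14 + x) = 16, i.e. 112 + 8x − 2·(42 + 7x) = 16.
Collecting terms: −6x + 28 = 16, so −6x = −12, so x = 2.
Then 2E = 42 + 7·2 = 56, so E = 28, V = 2E/4 = 14, F = 14 + 2 = 16.

2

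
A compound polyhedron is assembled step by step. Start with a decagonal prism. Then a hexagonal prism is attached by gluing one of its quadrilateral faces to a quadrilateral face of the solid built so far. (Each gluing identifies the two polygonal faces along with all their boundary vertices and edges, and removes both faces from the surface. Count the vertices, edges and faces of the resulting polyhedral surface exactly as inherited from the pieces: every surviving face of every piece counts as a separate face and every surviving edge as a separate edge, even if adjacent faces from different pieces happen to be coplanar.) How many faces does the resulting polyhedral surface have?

18

A decagonal prism: V=20, E=30, F=12.
Attach a hexagonal prism (V=12, E=18, F=8) along a 4-gon: merge 4 vertices and 4 edges, delete both glued faces → V=28, E=44, F=18.
Check: V − E + F = 28 − 44 + 18 = 2.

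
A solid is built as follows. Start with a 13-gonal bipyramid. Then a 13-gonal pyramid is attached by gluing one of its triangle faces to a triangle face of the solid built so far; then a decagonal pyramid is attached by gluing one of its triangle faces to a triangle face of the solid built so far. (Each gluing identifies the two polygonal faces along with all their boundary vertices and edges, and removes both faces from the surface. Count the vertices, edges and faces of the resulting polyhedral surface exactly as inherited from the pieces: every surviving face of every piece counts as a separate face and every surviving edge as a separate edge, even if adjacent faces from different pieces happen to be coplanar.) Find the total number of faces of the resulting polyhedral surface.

A 13-gonal bipyramid: V=15, E=39, F=26.
Attach a 13-gonal pyramid (V=14, E=26, F=14) along a 3-gon: merge 3 vertices and 3 edges, delete both glued faces → V=26, E=62, F=38.
Attach a decagonal pyramid (V=11, E=20, F=11) along a 3-gon: merge 3 vertices and 3 edges, delete both glued faces → V=34, E=79, F=47.
Check: V − E + F = 34 − 79 + 47 = 2.

47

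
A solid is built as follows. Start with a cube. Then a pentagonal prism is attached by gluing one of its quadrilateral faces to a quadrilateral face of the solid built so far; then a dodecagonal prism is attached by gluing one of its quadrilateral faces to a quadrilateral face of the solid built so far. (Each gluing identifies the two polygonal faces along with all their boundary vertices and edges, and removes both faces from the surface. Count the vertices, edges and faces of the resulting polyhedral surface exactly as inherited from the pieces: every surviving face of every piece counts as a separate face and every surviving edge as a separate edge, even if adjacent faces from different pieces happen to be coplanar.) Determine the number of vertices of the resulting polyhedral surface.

34

A cube: V=8, E=12, F=6.
Attach a pentagonal prism (V=10, E=15, F=7) along a 4-gon: merge 4 vertices and 4 edges, delete both glued faces → V=14, E=23, F=11.
Attach a dodecagonal prism (V=24, E=36, F=14) along a 4-gon: merge 4 vertices and 4 edges, delete both glued faces → V=34, E=55, F=23.
Check: V − E + F = 34 − 55 + 23 = 2.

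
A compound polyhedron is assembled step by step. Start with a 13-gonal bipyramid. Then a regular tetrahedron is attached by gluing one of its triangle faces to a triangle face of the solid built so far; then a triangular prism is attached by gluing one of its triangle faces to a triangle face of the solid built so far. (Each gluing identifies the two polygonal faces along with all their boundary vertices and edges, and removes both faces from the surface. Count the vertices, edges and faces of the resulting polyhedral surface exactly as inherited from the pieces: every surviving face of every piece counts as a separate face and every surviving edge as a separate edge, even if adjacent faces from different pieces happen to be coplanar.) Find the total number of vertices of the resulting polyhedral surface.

A 13-gonal bipyramid: V=15, E=39, F=26.
Attach a regular tetrahedron (V=4, E=6, F=4) along a 3-gon: merge 3 vertices and 3 edges, delete both glued faces → V=16, E=42, F=28.
Attach a triangular prism (V=6, E=9, F=5) along a 3-gon: merge 3 vertices and 3 edges, delete both glued faces → V=19, E=48, F=31.
Check: V − E + F = 19 − 48 + 31 = 2.

19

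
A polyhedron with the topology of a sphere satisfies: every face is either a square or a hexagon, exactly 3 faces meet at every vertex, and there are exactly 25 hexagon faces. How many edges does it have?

87

Let x be the number of squares; then F = 25 + x.
Edge–face incidences: 2E = 6·25 + 4·x = 150 + 4x.
Every vertex has degree 3, so 3V = 2E.
Euler: V − E + F = 2 ⇒ (2E)/3 − E + (25 + x) = 2.
Multiply by 6: 2·(2E) − 3·(2E) + 6·(25 + x) = 12, i.e. 150 + 6x − (150 + 4x) = 12.
Collecting terms: 2x = 12, so x = 6.
Then 2E = 150 + 4·6 = 174, so E = 87, V = 2E/3 = 58, F = 25 + 6 = 31.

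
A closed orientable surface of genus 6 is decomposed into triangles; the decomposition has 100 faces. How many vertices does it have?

40

χ = 2 − 2·6 = -10, and every face is a triangle so 3F = 2E.
E = 3·100/2 = 150. Then V = -10 + E − F = -10 + 150 − 100 = 40.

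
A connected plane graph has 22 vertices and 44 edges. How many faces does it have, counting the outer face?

Euler's formula for a connected plane graph: V − E + F = 2, so F = 2 − 22 + 44 = 24.

24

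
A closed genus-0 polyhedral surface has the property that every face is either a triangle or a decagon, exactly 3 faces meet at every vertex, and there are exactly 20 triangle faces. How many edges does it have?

90

Let x be the number of decagons; then F = 20 + x.
Edge–face incidences: 2E = 3·20 + 10·x = 60 + 10x.
Every vertex has degree 3, so 3V = 2E.
Euler: V − E + F = 2 ⇒ (2E)/3 − E + (20 + x) = 2.
Multiply by 6: 2·(2E) − 3·(2E) + 6·(20 + x) = 12, i.e. 120 + 6x − (60 + 10x) = 12.
Collecting terms: −4x + 60 = 12, so −4x = −48, so x = 12.
Then 2E = 60 + 10·12 = 180, so E = 90, V = 2E/3 = 60, F = 20 + 12 = 32.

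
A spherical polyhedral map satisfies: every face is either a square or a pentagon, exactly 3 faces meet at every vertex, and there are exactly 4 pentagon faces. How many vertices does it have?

12

Let x be the number of squares; then F = 4 + x.
Edge–face incidences: 2E = 5·4 + 4·x = 20 + 4x.
Every vertex has degree 3, so 3V = 2E.
Euler: V − E + F = 2 ⇒ (2E)/3 − E + (4 + x) = 2.
Multiply by 6: 2·(2E) − 3·(2E) + 6·(4 + x) = 12, i.e. 24 + 6x − (20 + 4x) = 12.
Collecting terms: 2x + 4 = 12, so 2x = 8, so x = 4.
Then 2E = 20 + 4·4 = 36, so E = 18, V = 2E/3 = 12, F = 4 + 4 = 8.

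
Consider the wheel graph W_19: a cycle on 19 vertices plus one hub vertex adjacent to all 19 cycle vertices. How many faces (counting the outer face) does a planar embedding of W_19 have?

W_19 has V = 19 + 1 = 20 vertices and E = 2·19 = 38 edges.
By Euler's formula F = 2 − V + E = 2 − 20 + 38 = 20.

20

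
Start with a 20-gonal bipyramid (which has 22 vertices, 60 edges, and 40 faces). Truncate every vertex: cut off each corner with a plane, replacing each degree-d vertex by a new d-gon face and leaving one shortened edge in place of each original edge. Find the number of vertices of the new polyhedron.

Truncation replaces each original edge-end by a new vertex, so V′ = 2E = 120.
Each original edge survives, and each old vertex of degree d contributes d new edges; summing degrees gives Σd = 2E, so E′ = E + 2E = 3E = 180.
Each original face survives and each original vertex becomes one new face: F′ = F + V = 62.

120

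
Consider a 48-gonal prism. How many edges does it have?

144

A prism on an n-gon has two n-gon bases and n rectangular sides: V = 2·48 = 96, E = 3·48 = 144, F = 48 + 2 = 50.
Check: V − E + F = 96 − 144 + 50 = 2.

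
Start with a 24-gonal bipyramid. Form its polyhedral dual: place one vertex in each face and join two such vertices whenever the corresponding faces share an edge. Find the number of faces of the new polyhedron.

The base solid has V = 26, E = 72, F = 48.
The dual swaps V and F and preserves E: V′ = F = 48, E′ = E = 72, F′ = V = 26.

26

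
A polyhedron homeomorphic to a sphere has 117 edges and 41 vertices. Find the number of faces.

78

Here V − E + F = 2.
F = 2 − V + E = 2 − 41 + 117 = 78.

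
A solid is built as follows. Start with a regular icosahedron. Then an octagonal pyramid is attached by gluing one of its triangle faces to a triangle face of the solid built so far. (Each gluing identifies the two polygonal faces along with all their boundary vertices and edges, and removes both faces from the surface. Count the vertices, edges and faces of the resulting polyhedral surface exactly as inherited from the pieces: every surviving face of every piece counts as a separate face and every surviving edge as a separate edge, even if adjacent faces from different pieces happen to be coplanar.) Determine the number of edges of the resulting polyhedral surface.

43

A regular icosahedron: V=12, E=30, F=20.
Attach an octagonal pyramid (V=9, E=16, F=9) along a 3-gon: merge 3 vertices and 3 edges, delete both glued faces → V=18, E=43, F=27.
Check: V − E + F = 18 − 43 + 27 = 2.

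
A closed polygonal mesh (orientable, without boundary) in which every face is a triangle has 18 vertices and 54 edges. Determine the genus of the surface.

Every face is a triangle and each edge borders two faces, so 3F = 2·54, giving F = 36.
χ = V − E + F = 18 − 54 + 36 = 0.
For a closed orientable surface χ = 2 − 2g, so g = (2 − (0))/2 = 1.

1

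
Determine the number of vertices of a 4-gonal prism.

A prism on an n-gon has two n-gon bases and n rectangular sides: V = 2·4 = 8, E = 3·4 = 12, F = 4 + 2 = 6.

8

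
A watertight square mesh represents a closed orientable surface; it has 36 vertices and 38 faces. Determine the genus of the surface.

Every face is a square, so 2E = 4·38 = 152, giving E = 76.
χ = V − E + F = 36 − 76 + 38 = -2.
For a closed orientable surface χ = 2 − 2g, so g = (2 − (-2))/2 = 2.

2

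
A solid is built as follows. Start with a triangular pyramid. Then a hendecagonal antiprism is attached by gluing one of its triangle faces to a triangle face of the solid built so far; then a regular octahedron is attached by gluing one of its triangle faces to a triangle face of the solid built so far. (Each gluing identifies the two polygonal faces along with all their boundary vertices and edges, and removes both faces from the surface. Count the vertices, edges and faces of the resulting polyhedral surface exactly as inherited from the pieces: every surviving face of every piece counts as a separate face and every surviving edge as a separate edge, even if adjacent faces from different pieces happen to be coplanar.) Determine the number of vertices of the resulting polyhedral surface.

26

A triangular pyramid: V=4, E=6, F=4.
Attach a hendecagonal antiprism (V=22, E=44, F=24) along a 3-gon: merge 3 vertices and 3 edges, delete both glued faces → V=23, E=47, F=26.
Attach a regular octahedron (V=6, E=12, F=8) along a 3-gon: merge 3 vertices and 3 edges, delete both glued faces → V=26, E=56, F=32.
Check: V − E + F = 26 − 56 + 32 = 2.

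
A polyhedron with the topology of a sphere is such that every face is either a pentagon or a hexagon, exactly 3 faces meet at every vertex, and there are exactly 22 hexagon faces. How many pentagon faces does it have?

12

Let x be the number of pentagons; then F = 22 + x.
Edge–face incidences: 2E = 6·22 + 5·x = 132 + 5x.
Every vertex has degree 3, so 3V = 2E.
Euler: V − E + F = 2 ⇒ (2E)/3 − E + (22 + x) = 2.
Multiply by 6: 2·(2E) − 3·(2E) + 6·(22 + x) = 12, i.e. 132 + 6x − (132 + 5x) = 12.
Collecting terms: x = 12.
Then 2E = 132 + 5·12 = 192, so E = 96, V = 2E/3 = 64, F = 22 + 12 = 34.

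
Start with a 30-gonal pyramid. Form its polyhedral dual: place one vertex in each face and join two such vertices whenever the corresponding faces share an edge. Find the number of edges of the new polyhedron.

60

The base solid has V = 31, E = 60, F = 31.
The dual swaps V and F and preserves E: V′ = F = 31, E′ = E = 60, F′ = V = 31.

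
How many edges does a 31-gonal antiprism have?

124

An antiprism on an n-gon has two n-gon caps and 2n triangles: V = 2·31 = 62, E = 4·31 = 124, F = 2·31 + 2 = 64.
Check: V − E + F = 62 − 124 + 64 = 2.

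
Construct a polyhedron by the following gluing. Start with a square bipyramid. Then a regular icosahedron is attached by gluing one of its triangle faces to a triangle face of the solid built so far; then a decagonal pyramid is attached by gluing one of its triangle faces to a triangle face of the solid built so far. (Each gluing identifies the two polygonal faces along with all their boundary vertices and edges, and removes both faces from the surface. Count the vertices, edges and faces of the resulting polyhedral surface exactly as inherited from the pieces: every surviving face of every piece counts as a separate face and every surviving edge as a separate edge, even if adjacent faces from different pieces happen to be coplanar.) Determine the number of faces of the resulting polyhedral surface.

35

A square bipyramid: V=6, E=12, F=8.
Attach a regular icosahedron (V=12, E=30, F=20) along a 3-gon: merge 3 vertices and 3 edges, delete both glued faces → V=15, E=39, F=26.
Attach a decagonal pyramid (V=11, E=20, F=11) along a 3-gon: merge 3 vertices and 3 edges, delete both glued faces → V=23, E=56, F=35.
Check: V − E + F = 23 − 56 + 35 = 2.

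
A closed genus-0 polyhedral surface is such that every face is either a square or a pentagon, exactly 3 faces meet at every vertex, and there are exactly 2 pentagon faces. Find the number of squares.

Let x be the number of squares; then F = 2 + x.
Edge–face incidences: 2E = 5·2 + 4·x = 10 + 4x.
Every vertex has degree 3, so 3V = 2E.
Euler: V − E + F = 2 ⇒ (2E)/3 − E + (2 + x) = 2.
Multiply by 6: 2·(2E) − 3·(2E) + 6·(2 + x) = 12, i.e. 12 + 6x − (10 + 4x) = 12.
Collecting terms: 2x + 2 = 12, so 2x = 10, so x = 5.
Then 2E = 10 + 4·5 = 30, so E = 15, V = 2E/3 = 10, F = 2 + 5 = 7.

5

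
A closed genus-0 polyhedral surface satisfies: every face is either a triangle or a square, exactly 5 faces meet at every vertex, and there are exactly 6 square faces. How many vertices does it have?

24

Let x be the number of triangles; then F = 6 + x.
Edge–face incidences: 2E = 4·6 + 3·x = 24 + 3x.
Every vertex has degree 5, so 5V = 2E.
Euler: V − E + F = 2 ⇒ (2E)/5 − E + (6 + x) = 2.
Multiply by 10: 2·(2E) − 5·(2E) + 10·(6 + x) = 20, i.e. 60 + 10x − 3·(24 + 3x) = 20.
Collecting terms: x − 12 = 20, so x = 32.
Then 2E = 24 + 3·32 = 120, so E = 60, V = 2E/5 = 24, F = 6 + 32 = 38.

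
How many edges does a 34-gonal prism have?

A prism on an n-gon has two n-gon bases and n rectangular sides: V = 2·34 = 68, E = 3·34 = 102, F = 34 + 2 = 36.

102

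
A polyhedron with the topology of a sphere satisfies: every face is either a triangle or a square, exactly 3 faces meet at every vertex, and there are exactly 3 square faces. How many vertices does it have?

Let x be the number of triangles; then F = 3 + x.
Edge–face incidences: 2E = 4·3 + 3·x = 12 + 3x.
Every vertex has degree 3, so 3V = 2E.
Euler: V − E + F = 2 ⇒ (2E)/3 − E + (3 + x) = 2.
Multiply by 6: 2·(2E) − 3·(2E) + 6·(3 + x) = 12, i.e. 18 + 6x − (12 + 3x) = 12.
Collecting terms: 3x + 6 = 12, so 3x = 6, so x = 2.
Then 2E = 12 + 3·2 = 18, so E = 9, V = 2E/3 = 6, F = 3 + 2 = 5.

6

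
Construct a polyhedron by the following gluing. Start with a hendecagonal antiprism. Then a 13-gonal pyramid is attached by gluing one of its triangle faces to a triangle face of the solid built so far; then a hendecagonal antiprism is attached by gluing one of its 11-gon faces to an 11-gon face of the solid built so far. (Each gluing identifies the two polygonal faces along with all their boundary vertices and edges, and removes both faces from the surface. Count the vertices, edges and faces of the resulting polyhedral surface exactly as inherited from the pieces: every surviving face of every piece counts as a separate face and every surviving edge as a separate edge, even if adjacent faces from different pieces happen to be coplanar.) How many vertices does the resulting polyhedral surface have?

44

A hendecagonal antiprism: V=22, E=44, F=24.
Attach a 13-gonal pyramid (V=14, E=26, F=14) along a 3-gon: merge 3 vertices and 3 edges, delete both glued faces → V=33, E=67, F=36.
Attach a hendecagonal antiprism (V=22, E=44, F=24) along an 11-gon: merge 11 vertices and 11 edges, delete both glued faces → V=44, E=100, F=58.
Check: V − E + F = 44 − 100 + 58 = 2.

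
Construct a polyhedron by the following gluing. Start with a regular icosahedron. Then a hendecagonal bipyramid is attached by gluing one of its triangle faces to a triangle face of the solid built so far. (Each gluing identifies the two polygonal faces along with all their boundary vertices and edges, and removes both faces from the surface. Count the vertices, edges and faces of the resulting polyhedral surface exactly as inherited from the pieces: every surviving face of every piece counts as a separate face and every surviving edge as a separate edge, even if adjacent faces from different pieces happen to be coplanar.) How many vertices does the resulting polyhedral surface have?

22

A regular icosahedron: V=12, E=30, F=20.
Attach a hendecagonal bipyramid (V=13, E=33, F=22) along a 3-gon: merge 3 vertices and 3 edges, delete both glued faces → V=22, E=60, F=40.
Check: V − E + F = 22 − 60 + 40 = 2.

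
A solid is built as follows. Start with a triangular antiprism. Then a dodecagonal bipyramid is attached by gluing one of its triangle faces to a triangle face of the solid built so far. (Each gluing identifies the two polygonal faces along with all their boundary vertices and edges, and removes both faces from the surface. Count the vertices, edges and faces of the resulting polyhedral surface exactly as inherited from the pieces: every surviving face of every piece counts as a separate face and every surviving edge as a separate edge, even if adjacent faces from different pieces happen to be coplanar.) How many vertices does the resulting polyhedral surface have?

A triangular antiprism: V=6, E=12, F=8.
Attach a dodecagonal bipyramid (V=14, E=36, F=24) along a 3-gon: merge 3 vertices and 3 edges, delete both glued faces → V=17, E=45, F=30.
Check: V − E + F = 17 − 45 + 30 = 2.

17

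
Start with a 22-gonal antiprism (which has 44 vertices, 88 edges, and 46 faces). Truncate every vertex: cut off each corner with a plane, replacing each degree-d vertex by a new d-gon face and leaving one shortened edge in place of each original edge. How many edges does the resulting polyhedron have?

264

Truncation replaces each original edge-end by a new vertex, so V′ = 2E = 176.
Each original edge survives, and each old vertex of degree d contributes d new edges; summing degrees gives Σd = 2E, so E′ = E + 2E = 3E = 264.
Each original face survives and each original vertex becomes one new face: F′ = F + V = 90.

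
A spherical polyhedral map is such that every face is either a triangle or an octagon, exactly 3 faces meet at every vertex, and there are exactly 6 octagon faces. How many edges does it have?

Let x be the number of triangles; then F = 6 + x.
Edge–face incidences: 2E = 8·6 + 3·x = 48 + 3x.
Every vertex has degree 3, so 3V = 2E.
Euler: V − E + F = 2 ⇒ (2E)/3 − E + (6 + x) = 2.
Multiply by 6: 2·(2E) − 3·(2E) + 6·(6 + x) = 12, i.e. 36 + 6x − (48 + 3x) = 12.
Collecting terms: 3x − 12 = 12, so 3x = 24, so x = 8.
Then 2E = 48 + 3·8 = 72, so E = 36, V = 2E/3 = 24, F = 6 + 8 = 14.

36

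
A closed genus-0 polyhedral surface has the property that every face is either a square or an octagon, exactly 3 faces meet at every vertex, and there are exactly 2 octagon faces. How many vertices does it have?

Let x be the number of squares; then F = 2 + x.
Edge–face incidences: 2E = 8·2 + 4·x = 16 + 4x.
Every vertex has degree 3, so 3V = 2E.
Euler: V − E + F = 2 ⇒ (2E)/3 − E + (2 + x) = 2.
Multiply by 6: 2·(2E) − 3·(2E) + 6·(2 + x) = 12, i.e. 12 + 6x − (16 + 4x) = 12.
Collecting terms: 2x − 4 = 12, so 2x = 16, so x = 8.
Then 2E = 16 + 4·8 = 48, so E = 24, V = 2E/3 = 16, F = 2 + 8 = 10.

16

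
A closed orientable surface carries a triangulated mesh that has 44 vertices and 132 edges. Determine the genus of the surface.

1

Every face is a triangle and each edge borders two faces, so 3F = 2·132, giving F = 88.
χ = V − E + F = 44 − 132 + 88 = 0.
For a closed orientable surface χ = 2 − 2g, so g = (2 − (0))/2 = 1.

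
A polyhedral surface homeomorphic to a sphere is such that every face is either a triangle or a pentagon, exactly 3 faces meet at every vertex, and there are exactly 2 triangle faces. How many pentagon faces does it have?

6

Let x be the number of pentagons; then F = 2 + x.
Edge–face incidences: 2E = 3·2 + 5·x = 6 + 5x.
Every vertex has degree 3, so 3V = 2E.
Euler: V − E + F = 2 ⇒ (2E)/3 − E + (2 + x) = 2.
Multiply by 6: 2·(2E) − 3·(2E) + 6·(2 + x) = 12, i.e. 12 + 6x − (6 + 5x) = 12.
Collecting terms: x + 6 = 12, so x = 6.
Then 2E = 6 + 5·6 = 36, so E = 18, V = 2E/3 = 12, F = 2 + 6 = 8.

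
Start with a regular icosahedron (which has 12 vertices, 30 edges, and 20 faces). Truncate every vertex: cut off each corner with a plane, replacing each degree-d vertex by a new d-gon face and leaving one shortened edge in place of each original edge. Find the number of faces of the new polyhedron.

32

Truncation replaces each original edge-end by a new vertex, so V′ = 2E = 60.
Each original edge survives, and each old vertex of degree d contributes d new edges; summing degrees gives Σd = 2E, so E′ = E + 2E = 3E = 90.
Each original face survives and each original vertex becomes one new face: F′ = F + V = 32.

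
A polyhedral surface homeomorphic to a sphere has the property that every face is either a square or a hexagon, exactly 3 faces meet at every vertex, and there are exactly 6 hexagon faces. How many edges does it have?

30

Let x be the number of squares; then F = 6 + x.
Edge–face incidences: 2E = 6·6 + 4·x = 36 + 4x.
Every vertex has degree 3, so 3V = 2E.
Euler: V − E + F = 2 ⇒ (2E)/3 − E + (6 + x) = 2.
Multiply by 6: 2·(2E) − 3·(2E) + 6·(6 + x) = 12, i.e. 36 + 6x − (36 + 4x) = 12.
Collecting terms: 2x = 12, so x = 6.
Then 2E = 36 + 4·6 = 60, so E = 30, V = 2E/3 = 20, F = 6 + 6 = 12.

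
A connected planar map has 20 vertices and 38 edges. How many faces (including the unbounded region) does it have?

Euler's formula for a connected plane graph: V − E + F = 2, so F = 2 − 20 + 38 = 20.

20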